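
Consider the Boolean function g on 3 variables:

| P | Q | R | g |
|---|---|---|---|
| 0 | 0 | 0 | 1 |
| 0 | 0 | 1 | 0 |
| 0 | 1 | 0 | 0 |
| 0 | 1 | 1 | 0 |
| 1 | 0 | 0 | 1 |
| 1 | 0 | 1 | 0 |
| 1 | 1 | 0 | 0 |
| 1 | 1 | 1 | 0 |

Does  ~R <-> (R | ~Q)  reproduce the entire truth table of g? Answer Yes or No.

Yes

Test each input against both g and the formula:
  P=0, Q=0, R=0: formula gives 1, g = 1 ✓
  P=0, Q=0, R=1: formula gives 0, g = 0 ✓
  P=0, Q=1, R=0: formula gives 0, g = 0 ✓
  P=0, Q=1, R=1: formula gives 0, g = 0 ✓
  P=1, Q=0, R=0: formula gives 1, g = 1 ✓
  …and likewise for the remaining 3 rows.
All 8 rows match — the expression computes g exactly.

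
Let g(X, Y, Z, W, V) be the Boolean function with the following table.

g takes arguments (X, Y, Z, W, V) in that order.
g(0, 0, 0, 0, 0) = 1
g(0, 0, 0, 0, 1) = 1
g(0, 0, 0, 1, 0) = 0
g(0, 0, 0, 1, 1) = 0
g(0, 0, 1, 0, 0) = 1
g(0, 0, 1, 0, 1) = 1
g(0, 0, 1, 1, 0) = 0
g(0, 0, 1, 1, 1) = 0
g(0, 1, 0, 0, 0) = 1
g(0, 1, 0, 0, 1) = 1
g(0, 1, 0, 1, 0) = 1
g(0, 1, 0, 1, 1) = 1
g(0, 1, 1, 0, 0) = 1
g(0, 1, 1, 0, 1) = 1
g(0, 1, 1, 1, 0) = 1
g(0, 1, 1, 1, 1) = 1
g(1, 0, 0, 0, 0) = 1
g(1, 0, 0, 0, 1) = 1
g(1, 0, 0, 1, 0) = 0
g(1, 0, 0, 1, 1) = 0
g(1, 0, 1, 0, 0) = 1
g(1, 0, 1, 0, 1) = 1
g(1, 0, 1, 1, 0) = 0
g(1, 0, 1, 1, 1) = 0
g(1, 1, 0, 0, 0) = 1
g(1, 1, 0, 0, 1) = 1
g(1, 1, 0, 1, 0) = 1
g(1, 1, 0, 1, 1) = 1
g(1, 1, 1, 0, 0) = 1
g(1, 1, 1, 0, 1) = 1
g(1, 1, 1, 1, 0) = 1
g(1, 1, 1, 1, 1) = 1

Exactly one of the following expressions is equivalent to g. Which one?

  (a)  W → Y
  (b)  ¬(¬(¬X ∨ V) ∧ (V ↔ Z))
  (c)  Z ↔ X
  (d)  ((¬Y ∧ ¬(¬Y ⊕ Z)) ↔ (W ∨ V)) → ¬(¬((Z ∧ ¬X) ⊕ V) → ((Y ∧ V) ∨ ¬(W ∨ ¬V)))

a

(b) disagrees with g on (0,0,0,1,0) (formula → 1, table → 0); rule it out.
(c) disagrees with g on (0,0,0,1,0) (formula → 1, table → 0); rule it out.
(d) disagrees with g on (0,0,0,1,0) (formula → 1, table → 0); rule it out.
Only (a) survives; checking it on all 32 rows confirms it matches g.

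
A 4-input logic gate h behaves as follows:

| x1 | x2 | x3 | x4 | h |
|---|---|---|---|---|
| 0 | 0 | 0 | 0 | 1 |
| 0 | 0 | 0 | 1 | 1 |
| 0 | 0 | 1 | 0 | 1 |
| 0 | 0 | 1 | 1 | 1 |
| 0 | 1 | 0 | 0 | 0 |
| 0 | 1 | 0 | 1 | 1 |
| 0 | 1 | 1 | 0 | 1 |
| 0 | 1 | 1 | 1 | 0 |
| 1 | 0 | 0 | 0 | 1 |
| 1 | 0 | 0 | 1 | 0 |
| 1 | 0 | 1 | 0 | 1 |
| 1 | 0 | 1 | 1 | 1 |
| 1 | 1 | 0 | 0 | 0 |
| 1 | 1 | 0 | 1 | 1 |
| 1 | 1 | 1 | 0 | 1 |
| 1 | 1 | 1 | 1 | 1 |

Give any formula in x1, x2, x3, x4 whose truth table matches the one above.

h(x1, x2, x3, x4) = ¬((((((¬x1 ∧ x2) ∧ ¬x3) ∧ ¬x4) ∨ (((¬x1 ∧ x2) ∧ x3) ∧ x4)) ∨ (((x1 ∧ ¬x2) ∧ ¬x3) ∧ x4)) ∨ (((x1 ∧ x2) ∧ ¬x3) ∧ ¬x4))

There are just 4 zero rows: (0,1,0,0), (0,1,1,1), (1,0,0,1), (1,1,0,0). Their minterms are ¬x1·x2·¬x3·¬x4, ¬x1·x2·x3·x4, x1·¬x2·¬x3·x4, x1·x2·¬x3·¬x4; the OR of those covers precisely the 0-outputs, and negating it yields h.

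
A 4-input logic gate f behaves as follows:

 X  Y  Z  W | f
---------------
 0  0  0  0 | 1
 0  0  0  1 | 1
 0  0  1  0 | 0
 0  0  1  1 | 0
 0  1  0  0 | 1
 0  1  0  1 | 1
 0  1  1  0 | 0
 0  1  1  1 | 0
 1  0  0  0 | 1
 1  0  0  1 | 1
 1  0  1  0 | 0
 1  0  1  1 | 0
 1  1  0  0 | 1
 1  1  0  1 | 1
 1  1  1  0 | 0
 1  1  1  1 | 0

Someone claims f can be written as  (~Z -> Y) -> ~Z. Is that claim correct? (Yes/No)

Yes

Check the formula against f row by row:
  X=0, Y=0, Z=0, W=0: formula gives 1, f = 1 ✓
  X=0, Y=0, Z=0, W=1: formula gives 1, f = 1 ✓
  X=0, Y=0, Z=1, W=0: formula gives 0, f = 0 ✓
  X=0, Y=0, Z=1, W=1: formula gives 0, f = 0 ✓
  …and likewise for the remaining 12 rows.
Every row agrees, so the formula is equivalent.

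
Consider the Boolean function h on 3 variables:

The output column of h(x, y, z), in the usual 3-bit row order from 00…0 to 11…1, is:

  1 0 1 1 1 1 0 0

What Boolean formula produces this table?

h(x, y, z) = ~((((~x & ~y) & z) | ((x & y) & ~z)) | ((x & y) & z))

There are just 3 zero rows: (0,0,1), (1,1,0), (1,1,1). Their minterms are ¬x·¬y·z, x·y·¬z, x·y·z; the OR of those covers precisely the 0-outputs, and negating it yields h.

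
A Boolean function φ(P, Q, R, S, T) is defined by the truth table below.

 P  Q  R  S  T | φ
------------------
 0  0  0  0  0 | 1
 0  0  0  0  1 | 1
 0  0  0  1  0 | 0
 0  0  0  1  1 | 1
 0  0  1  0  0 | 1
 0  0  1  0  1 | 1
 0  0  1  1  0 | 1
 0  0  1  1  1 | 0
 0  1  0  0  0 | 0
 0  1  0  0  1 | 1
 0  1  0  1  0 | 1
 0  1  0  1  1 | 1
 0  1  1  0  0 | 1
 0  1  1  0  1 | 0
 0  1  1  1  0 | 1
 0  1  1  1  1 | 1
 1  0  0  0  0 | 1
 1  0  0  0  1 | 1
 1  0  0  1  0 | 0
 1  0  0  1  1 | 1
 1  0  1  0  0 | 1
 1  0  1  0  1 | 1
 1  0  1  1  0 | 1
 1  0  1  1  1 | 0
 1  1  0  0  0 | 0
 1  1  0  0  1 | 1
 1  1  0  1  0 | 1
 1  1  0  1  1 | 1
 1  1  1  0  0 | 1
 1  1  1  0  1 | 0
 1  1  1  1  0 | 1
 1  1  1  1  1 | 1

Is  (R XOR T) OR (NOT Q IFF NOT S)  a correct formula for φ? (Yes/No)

Test each input against both φ and the formula:
  P=0, Q=0, R=0, S=0, T=0: formula gives 1, φ = 1 ✓
  P=0, Q=0, R=0, S=0, T=1: formula gives 1, φ = 1 ✓
  P=0, Q=0, R=0, S=1, T=0: formula gives 0, φ = 0 ✓
  P=0, Q=0, R=0, S=1, T=1: formula gives 1, φ = 1 ✓
  … (the remaining 28 rows also agree.)
All 32 rows match — the expression computes φ exactly.

Yes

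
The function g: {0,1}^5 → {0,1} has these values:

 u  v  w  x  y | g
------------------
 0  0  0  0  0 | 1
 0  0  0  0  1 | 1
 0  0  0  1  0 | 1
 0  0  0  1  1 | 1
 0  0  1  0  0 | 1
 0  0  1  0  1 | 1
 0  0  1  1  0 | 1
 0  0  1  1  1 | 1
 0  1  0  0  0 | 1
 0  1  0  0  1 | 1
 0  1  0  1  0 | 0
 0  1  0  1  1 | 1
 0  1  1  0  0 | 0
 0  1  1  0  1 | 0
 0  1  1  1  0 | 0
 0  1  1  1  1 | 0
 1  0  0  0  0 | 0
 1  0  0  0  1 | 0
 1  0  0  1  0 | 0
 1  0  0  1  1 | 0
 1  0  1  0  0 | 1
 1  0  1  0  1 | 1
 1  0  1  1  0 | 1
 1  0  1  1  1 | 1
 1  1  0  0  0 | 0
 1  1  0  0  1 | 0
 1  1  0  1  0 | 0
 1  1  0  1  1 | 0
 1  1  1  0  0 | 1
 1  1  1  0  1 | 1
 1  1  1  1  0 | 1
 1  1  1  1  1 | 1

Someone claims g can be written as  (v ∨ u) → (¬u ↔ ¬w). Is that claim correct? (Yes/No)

Check the formula against g row by row:
  u=0, v=0, w=0, x=0, y=0: formula gives 1, g = 1 ✓
  u=0, v=0, w=0, x=0, y=1: formula gives 1, g = 1 ✓
  u=0, v=0, w=0, x=1, y=0: formula gives 1, g = 1 ✓
  u=0, v=0, w=0, x=1, y=1: formula gives 1, g = 1 ✓
  …
  u=0, v=1, w=0, x=1, y=0: formula gives 1, but g = 0 ✗
A single disagreement suffices: at (0,1,0,1,0) they differ, so the formula does not compute g.

No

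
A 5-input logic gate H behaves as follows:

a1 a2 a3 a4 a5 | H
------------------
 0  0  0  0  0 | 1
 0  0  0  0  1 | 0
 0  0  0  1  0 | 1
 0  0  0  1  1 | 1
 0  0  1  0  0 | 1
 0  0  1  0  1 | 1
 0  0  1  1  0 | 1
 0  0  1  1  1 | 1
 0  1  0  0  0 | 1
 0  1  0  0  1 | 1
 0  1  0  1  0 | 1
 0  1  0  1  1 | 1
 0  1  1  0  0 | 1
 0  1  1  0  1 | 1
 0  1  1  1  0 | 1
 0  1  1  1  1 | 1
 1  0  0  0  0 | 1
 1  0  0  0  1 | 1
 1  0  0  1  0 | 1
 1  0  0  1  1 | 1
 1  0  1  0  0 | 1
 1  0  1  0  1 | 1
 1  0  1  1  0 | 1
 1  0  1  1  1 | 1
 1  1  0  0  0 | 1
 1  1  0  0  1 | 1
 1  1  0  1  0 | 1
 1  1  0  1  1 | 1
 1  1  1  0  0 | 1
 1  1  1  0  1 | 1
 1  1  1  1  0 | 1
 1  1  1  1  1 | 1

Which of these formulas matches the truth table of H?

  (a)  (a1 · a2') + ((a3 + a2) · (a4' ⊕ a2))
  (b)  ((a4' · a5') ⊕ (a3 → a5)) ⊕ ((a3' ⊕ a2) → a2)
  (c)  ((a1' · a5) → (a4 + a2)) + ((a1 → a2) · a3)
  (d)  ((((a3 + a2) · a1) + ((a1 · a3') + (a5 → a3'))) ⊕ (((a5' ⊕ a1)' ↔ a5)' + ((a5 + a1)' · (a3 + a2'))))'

(a) disagrees with H on (0,0,0,0,0) (formula → 0, table → 1); rule it out.
(b) disagrees with H on (0,0,0,0,0) (formula → 0, table → 1); rule it out.
(d) disagrees with H on (0,0,0,1,1) (formula → 0, table → 1); rule it out.
Only (c) survives; checking it on all 32 rows confirms it matches H.

c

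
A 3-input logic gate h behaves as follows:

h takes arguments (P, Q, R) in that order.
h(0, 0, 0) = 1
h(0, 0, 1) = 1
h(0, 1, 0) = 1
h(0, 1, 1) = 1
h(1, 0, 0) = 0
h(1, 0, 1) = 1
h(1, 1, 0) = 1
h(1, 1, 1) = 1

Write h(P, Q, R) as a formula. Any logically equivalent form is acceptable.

h(P, Q, R) = not ((P and not Q) and not R)

Only row (1,0,0) gives 0. So h is 1 everywhere except there — the complement of the minterm P·¬Q·¬R.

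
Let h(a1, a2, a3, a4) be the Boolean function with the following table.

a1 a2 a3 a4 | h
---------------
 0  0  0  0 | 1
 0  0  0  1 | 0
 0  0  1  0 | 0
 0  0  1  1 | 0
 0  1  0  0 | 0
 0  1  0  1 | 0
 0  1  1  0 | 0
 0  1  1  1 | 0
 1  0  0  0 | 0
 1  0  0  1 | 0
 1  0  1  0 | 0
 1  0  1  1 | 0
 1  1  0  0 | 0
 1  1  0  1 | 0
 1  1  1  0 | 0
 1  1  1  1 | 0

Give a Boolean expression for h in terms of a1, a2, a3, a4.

h(a1, a2, a3, a4) = NOT (((a1 OR a2) OR a3) OR a4)

The output is 1 only when every input is 0 — NOR of all inputs.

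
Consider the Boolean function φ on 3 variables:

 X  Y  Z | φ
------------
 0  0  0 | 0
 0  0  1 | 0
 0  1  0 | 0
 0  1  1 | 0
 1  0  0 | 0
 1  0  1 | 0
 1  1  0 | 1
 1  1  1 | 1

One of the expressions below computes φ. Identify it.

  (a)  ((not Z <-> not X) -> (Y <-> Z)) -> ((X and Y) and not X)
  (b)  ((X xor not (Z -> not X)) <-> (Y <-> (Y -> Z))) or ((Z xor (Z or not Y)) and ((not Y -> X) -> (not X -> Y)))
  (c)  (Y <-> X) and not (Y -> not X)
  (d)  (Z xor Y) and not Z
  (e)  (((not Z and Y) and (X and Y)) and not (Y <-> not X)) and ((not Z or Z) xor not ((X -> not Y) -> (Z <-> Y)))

(a): at (0,1,0) it gives 1, but φ = 0 — eliminated.
(b): at (0,0,0) it gives 1, but φ = 0 — eliminated.
(d): at (0,1,0) it gives 1, but φ = 0 — eliminated.
(e): at (1,1,1) it gives 0, but φ = 1 — eliminated.
Only (c) survives; checking it on all 8 rows confirms it matches φ.

c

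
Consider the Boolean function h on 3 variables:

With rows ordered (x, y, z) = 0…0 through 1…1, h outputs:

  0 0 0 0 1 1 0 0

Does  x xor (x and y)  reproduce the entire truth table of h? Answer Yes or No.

Check the formula against h row by row:
  x=0, y=0, z=0: formula gives 0, h = 0 ✓
  x=0, y=0, z=1: formula gives 0, h = 0 ✓
  x=0, y=1, z=0: formula gives 0, h = 0 ✓
  x=0, y=1, z=1: formula gives 0, h = 0 ✓
  x=1, y=0, z=0: formula gives 1, h = 1 ✓
  … (the remaining 3 rows also agree.)
Every row agrees, so the formula is equivalent.

Yes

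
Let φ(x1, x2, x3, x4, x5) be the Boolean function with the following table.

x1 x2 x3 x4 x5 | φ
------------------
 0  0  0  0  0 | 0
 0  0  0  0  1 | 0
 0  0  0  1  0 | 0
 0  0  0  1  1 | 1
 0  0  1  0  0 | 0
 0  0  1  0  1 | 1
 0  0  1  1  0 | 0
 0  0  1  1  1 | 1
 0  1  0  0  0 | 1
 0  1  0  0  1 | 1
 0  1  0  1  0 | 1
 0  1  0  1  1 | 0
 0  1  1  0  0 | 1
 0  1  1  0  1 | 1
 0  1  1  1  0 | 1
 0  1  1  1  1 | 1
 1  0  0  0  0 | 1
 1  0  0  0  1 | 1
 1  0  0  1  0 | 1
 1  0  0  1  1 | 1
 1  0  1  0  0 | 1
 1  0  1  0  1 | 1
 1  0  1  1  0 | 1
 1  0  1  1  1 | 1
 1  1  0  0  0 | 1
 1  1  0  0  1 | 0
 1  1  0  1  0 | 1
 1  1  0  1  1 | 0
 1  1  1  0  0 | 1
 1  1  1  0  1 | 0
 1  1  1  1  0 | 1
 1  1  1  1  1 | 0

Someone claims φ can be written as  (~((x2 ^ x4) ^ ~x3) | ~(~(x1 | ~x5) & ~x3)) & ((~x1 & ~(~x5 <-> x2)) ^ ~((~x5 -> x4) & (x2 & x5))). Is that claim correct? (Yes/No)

Yes

Evaluate (~((x2 ^ x4) ^ ~x3) | ~(~(x1 | ~x5) & ~x3)) & ((~x1 & ~(~x5 <-> x2)) ^ ~((~x5 -> x4) & (x2 & x5))) on each row and compare to φ:
  x1=0, x2=0, x3=0, x4=0, x5=0: formula gives 0, φ = 0 ✓
  x1=0, x2=0, x3=0, x4=0, x5=1: formula gives 0, φ = 0 ✓
  x1=0, x2=0, x3=0, x4=1, x5=0: formula gives 0, φ = 0 ✓
  x1=0, x2=0, x3=0, x4=1, x5=1: formula gives 1, φ = 1 ✓
  …and likewise for the remaining 28 rows.
No disagreement on any input; they are logically equivalent.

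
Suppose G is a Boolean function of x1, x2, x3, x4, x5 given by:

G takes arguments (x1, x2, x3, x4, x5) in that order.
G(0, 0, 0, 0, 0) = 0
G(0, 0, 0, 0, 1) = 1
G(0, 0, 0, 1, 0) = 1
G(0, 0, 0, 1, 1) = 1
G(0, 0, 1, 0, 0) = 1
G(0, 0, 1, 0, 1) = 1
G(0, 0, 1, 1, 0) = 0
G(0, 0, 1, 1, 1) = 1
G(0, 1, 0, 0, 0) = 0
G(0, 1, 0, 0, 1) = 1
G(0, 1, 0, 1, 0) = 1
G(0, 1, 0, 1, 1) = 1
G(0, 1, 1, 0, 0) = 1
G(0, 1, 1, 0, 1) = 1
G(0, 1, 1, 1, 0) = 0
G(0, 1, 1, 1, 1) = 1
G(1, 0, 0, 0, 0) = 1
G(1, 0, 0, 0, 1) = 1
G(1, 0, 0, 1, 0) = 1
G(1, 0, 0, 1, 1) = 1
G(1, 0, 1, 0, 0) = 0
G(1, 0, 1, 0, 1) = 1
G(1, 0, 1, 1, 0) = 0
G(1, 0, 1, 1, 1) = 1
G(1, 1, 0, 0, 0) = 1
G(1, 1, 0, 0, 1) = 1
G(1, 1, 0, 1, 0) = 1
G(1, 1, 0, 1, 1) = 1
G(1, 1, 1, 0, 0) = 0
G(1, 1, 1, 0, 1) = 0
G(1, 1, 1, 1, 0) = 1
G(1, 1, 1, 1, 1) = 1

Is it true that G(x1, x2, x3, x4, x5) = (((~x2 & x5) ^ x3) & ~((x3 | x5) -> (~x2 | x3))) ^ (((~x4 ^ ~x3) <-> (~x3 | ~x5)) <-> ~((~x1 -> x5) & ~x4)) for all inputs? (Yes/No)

No

Evaluate (((~x2 & x5) ^ x3) & ~((x3 | x5) -> (~x2 | x3))) ^ (((~x4 ^ ~x3) <-> (~x3 | ~x5)) <-> ~((~x1 -> x5) & ~x4)) on each row and compare to G:
  x1=0, x2=0, x3=0, x4=0, x5=0: formula gives 0, G = 0 ✓
  x1=0, x2=0, x3=0, x4=0, x5=1: formula gives 1, G = 1 ✓
  x1=0, x2=0, x3=0, x4=1, x5=0: formula gives 1, G = 1 ✓
  x1=0, x2=0, x3=0, x4=1, x5=1: formula gives 1, G = 1 ✓
  …
  x1=1, x2=1, x3=1, x4=0, x5=1: formula gives 1, but G = 0 ✗
Since they disagree at (1,1,1,0,1), the expression is not a correct formula for G.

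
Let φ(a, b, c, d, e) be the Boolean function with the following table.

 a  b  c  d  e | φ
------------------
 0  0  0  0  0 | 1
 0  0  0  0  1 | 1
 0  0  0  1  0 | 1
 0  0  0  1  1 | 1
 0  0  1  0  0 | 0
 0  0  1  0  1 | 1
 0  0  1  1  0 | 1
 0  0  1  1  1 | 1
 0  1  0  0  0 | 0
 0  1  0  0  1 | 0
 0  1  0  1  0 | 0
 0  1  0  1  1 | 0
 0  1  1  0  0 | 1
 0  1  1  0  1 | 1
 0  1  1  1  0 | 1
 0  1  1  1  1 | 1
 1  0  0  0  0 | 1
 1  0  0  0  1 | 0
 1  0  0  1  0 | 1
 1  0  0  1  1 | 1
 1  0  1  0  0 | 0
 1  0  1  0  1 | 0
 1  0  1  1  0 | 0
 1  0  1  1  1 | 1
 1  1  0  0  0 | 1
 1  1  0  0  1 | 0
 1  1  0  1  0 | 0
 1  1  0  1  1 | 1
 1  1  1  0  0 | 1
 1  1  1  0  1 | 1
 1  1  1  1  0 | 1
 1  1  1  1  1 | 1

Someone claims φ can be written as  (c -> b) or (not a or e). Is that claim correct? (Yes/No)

Check the formula against φ row by row:
  a=0, b=0, c=0, d=0, e=0: formula gives 1, φ = 1 ✓
  a=0, b=0, c=0, d=0, e=1: formula gives 1, φ = 1 ✓
  a=0, b=0, c=0, d=1, e=0: formula gives 1, φ = 1 ✓
  a=0, b=0, c=0, d=1, e=1: formula gives 1, φ = 1 ✓
  a=0, b=0, c=1, d=0, e=0: formula gives 1, but φ = 0 ✗
A single disagreement suffices: at (0,0,1,0,0) they differ, so the formula does not compute φ.

No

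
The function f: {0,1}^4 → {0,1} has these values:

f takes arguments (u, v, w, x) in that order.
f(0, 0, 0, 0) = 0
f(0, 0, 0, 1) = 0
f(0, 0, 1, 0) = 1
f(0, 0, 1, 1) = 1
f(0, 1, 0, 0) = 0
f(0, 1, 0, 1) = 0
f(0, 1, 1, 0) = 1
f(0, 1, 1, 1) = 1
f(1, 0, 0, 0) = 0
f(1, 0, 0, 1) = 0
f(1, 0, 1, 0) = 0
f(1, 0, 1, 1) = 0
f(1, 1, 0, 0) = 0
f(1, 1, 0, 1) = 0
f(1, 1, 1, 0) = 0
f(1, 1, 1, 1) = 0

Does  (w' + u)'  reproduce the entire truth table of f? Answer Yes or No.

Yes

Evaluate (w' + u)' on each row and compare to f:
  u=0, v=0, w=0, x=0: formula gives 0, f = 0 ✓
  u=0, v=0, w=0, x=1: formula gives 0, f = 0 ✓
  u=0, v=0, w=1, x=0: formula gives 1, f = 1 ✓
  u=0, v=0, w=1, x=1: formula gives 1, f = 1 ✓
  … (the remaining 12 rows also agree.)
Every row agrees, so the formula is equivalent.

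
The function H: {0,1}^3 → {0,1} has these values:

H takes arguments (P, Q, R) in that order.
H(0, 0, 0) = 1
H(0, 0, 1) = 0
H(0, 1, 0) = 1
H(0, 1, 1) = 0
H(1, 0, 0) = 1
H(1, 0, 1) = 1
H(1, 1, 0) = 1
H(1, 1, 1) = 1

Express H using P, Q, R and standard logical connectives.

H(P, Q, R) = ~(((~P & ~Q) & R) | ((~P & Q) & R))

H is 0 on only 2 rows — (0,0,1), (0,1,1). Writing each as a minterm (¬P·¬Q·R, ¬P·Q·R) and OR-ing them characterizes exactly where H=0, so H is the negation of that disjunction.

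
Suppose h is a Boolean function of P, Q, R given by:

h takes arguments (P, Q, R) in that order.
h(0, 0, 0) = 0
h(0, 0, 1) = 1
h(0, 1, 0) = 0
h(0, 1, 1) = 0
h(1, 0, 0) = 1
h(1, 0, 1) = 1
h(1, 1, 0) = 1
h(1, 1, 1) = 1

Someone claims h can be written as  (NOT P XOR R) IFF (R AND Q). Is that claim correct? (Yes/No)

No

Evaluate (NOT P XOR R) IFF (R AND Q) on each row and compare to h:
  P=0, Q=0, R=0: formula gives 0, h = 0 ✓
  P=0, Q=0, R=1: formula gives 1, h = 1 ✓
  P=0, Q=1, R=0: formula gives 0, h = 0 ✓
  P=0, Q=1, R=1: formula gives 0, h = 0 ✓
  P=1, Q=0, R=0: formula gives 1, h = 1 ✓
  P=1, Q=0, R=1: formula gives 0, but h = 1 ✗
Since they disagree at (1,0,1), the expression is not a correct formula for h.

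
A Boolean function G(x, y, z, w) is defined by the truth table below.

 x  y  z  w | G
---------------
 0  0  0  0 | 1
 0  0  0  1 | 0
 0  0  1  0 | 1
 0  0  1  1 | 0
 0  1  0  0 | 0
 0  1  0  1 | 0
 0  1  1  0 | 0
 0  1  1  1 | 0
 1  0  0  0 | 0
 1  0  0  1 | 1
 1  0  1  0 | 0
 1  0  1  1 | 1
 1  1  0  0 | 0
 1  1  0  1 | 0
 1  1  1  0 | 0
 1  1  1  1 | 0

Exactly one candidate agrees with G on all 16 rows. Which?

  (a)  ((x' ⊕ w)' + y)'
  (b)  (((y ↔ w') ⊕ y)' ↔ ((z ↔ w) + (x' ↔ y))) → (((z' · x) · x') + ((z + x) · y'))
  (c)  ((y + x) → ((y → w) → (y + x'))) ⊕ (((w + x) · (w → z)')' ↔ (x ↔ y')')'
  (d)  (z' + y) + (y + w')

(b): at (0,0,0,0) it gives 0, but G = 1 — eliminated.
(c): at (0,0,1,1) it gives 1, but G = 0 — eliminated.
(d): at (0,0,0,1) it gives 1, but G = 0 — eliminated.
That leaves (a). Evaluating it on every row reproduces the table of G exactly.

a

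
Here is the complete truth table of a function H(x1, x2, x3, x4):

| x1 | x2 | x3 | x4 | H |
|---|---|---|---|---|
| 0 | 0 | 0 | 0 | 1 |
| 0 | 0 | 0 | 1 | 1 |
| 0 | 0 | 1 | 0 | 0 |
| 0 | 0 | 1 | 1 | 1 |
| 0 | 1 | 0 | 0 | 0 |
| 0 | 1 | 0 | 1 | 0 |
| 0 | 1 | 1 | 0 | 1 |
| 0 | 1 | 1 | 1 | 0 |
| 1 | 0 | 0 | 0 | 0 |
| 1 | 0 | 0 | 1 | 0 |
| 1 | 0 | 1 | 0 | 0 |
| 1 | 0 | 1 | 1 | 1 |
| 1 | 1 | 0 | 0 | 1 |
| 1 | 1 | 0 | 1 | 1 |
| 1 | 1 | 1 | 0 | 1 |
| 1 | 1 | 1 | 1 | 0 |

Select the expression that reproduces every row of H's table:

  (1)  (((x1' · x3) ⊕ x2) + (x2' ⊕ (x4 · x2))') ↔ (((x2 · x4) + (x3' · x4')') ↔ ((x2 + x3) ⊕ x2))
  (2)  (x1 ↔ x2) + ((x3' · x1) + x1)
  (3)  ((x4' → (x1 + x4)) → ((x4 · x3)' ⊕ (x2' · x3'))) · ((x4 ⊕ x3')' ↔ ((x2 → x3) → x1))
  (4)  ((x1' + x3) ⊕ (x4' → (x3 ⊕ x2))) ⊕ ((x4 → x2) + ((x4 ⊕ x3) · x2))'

4

(1): at (0,0,0,0) it gives 0, but H = 1 — eliminated.
(2): at (0,0,1,0) it gives 1, but H = 0 — eliminated.
(3): at (0,0,0,1) it gives 0, but H = 1 — eliminated.
That leaves (4). Evaluating it on every row reproduces the table of H exactly.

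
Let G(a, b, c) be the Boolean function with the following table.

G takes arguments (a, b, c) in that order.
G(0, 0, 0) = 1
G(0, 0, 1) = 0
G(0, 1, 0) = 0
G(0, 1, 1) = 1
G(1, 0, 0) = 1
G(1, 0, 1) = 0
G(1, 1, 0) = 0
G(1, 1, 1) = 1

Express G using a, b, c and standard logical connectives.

G(a, b, c) = ((((NOT a AND NOT b) AND NOT c) OR ((NOT a AND b) AND c)) OR ((a AND NOT b) AND NOT c)) OR ((a AND b) AND c)

G=1 on 4 inputs: (0,0,0), (0,1,1), (1,0,0), (1,1,1). Reading each as a conjunction of literals (¬a·¬b·¬c, ¬a·b·c, a·¬b·¬c, a·b·c) and taking the OR gives the canonical DNF.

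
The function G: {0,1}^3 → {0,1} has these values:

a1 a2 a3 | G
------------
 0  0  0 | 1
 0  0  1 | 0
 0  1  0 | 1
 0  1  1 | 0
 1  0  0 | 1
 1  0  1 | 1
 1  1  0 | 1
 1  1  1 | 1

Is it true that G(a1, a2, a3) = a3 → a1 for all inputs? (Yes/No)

Check the formula against G row by row:
  a1=0, a2=0, a3=0: formula gives 1, G = 1 ✓
  a1=0, a2=0, a3=1: formula gives 0, G = 0 ✓
  a1=0, a2=1, a3=0: formula gives 1, G = 1 ✓
  a1=0, a2=1, a3=1: formula gives 0, G = 0 ✓
  a1=1, a2=0, a3=0: formula gives 1, G = 1 ✓
  …and likewise for the remaining 3 rows.
Every row agrees, so the formula is equivalent.

Yes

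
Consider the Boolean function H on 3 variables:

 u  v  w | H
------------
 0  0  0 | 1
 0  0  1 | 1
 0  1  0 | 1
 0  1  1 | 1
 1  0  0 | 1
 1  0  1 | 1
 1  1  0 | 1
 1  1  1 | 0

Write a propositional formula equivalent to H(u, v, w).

The output is 0 only when every input is 1 — NAND of all inputs.

H(u, v, w) = ((u · v) · w)'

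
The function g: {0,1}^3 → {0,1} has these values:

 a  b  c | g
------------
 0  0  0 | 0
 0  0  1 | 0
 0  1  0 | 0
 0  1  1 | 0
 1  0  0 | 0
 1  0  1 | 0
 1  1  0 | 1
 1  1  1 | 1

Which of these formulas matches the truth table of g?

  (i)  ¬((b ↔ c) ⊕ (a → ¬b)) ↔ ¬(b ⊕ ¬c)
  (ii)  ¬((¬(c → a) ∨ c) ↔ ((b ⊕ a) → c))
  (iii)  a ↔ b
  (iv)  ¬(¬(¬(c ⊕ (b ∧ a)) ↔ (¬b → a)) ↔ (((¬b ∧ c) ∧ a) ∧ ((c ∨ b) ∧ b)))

(ii) disagrees with g on (0,0,0) (formula → 1, table → 0); rule it out.
(iii) disagrees with g on (0,0,0) (formula → 1, table → 0); rule it out.
(iv) disagrees with g on (0,0,0) (formula → 1, table → 0); rule it out.
That leaves (i). Evaluating it on every row reproduces the table of g exactly.

i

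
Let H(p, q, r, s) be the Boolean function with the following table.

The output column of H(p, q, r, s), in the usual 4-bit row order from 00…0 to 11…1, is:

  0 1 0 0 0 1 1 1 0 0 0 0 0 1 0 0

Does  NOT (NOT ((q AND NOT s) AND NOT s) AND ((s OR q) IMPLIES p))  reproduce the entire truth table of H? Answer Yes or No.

No

Check the formula against H row by row:
  p=0, q=0, r=0, s=0: formula gives 0, H = 0 ✓
  p=0, q=0, r=0, s=1: formula gives 1, H = 1 ✓
  p=0, q=0, r=1, s=0: formula gives 0, H = 0 ✓
  p=0, q=0, r=1, s=1: formula gives 1, but H = 0 ✗
Since they disagree at (0,0,1,1), the expression is not a correct formula for H.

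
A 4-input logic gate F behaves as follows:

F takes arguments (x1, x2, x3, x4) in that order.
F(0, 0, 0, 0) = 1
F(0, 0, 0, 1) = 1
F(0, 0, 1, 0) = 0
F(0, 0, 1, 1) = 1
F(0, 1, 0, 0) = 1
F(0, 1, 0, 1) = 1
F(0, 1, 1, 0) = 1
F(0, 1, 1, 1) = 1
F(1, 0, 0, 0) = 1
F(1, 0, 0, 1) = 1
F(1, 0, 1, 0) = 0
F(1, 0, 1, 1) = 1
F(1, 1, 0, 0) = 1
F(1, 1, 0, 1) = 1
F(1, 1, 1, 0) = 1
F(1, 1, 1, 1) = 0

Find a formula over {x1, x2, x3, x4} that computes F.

F(x1, x2, x3, x4) = not (((((not x1 and not x2) and x3) and not x4) or (((x1 and not x2) and x3) and not x4)) or (((x1 and x2) and x3) and x4))

There are just 3 zero rows: (0,0,1,0), (1,0,1,0), (1,1,1,1). Their minterms are ¬x1·¬x2·x3·¬x4, x1·¬x2·x3·¬x4, x1·x2·x3·x4; the OR of those covers precisely the 0-outputs, and negating it yields F.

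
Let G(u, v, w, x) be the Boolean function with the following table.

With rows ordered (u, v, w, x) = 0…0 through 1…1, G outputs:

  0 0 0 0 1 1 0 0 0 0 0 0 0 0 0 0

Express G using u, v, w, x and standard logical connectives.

Collect the rows where G=1 — (0,1,0,0), (0,1,0,1) — and write one minterm per row: ¬u·v·¬w·¬x, ¬u·v·¬w·x. Their union (logical OR) reproduces the table exactly.

G(u, v, w, x) = (((NOT u AND v) AND NOT w) AND NOT x) OR (((NOT u AND v) AND NOT w) AND x)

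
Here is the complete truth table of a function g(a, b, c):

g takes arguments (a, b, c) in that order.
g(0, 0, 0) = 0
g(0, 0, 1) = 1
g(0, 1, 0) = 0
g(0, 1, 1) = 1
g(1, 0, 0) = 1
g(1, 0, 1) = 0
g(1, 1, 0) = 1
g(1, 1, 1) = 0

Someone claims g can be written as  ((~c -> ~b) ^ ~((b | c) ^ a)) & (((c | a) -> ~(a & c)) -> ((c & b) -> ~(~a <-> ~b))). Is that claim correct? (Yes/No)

Yes

Test each input against both g and the formula:
  a=0, b=0, c=0: formula gives 0, g = 0 ✓
  a=0, b=0, c=1: formula gives 1, g = 1 ✓
  a=0, b=1, c=0: formula gives 0, g = 0 ✓
  a=0, b=1, c=1: formula gives 1, g = 1 ✓
  a=1, b=0, c=0: formula gives 1, g = 1 ✓
  … (the remaining 3 rows also agree.)
No disagreement on any input; they are logically equivalent.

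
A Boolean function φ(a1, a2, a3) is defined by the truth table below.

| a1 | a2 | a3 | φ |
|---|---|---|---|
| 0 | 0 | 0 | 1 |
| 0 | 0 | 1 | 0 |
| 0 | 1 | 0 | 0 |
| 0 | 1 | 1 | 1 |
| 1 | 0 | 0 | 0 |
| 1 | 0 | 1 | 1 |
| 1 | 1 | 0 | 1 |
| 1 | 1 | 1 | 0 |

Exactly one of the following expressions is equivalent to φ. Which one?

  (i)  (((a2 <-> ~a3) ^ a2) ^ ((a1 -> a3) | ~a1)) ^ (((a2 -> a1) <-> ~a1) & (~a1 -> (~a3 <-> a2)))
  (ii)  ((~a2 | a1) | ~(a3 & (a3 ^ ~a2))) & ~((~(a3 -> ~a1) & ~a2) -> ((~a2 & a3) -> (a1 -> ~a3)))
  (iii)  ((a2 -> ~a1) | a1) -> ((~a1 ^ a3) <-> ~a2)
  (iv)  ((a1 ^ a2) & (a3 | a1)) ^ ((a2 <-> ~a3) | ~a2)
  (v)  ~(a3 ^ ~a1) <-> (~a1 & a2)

(i) fails at (0,0,1): the formula yields 1, φ is 0.
(ii) fails at (0,0,0): the formula yields 0, φ is 1.
(iv) fails at (0,0,1): the formula yields 1, φ is 0.
(v) fails at (1,1,0): the formula yields 0, φ is 1.
That leaves (iii). Evaluating it on every row reproduces the table of φ exactly.

iii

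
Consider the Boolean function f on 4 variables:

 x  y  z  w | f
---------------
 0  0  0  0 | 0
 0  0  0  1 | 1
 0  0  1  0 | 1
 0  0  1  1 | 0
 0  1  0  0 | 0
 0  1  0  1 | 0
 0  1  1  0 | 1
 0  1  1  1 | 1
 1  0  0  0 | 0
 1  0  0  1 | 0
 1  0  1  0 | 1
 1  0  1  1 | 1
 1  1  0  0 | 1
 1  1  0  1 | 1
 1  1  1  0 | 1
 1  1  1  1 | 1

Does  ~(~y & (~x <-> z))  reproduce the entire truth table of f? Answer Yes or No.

No

Check the formula against f row by row:
  x=0, y=0, z=0, w=0: formula gives 1, but f = 0 ✗
A single disagreement suffices: at (0,0,0,0) they differ, so the formula does not compute f.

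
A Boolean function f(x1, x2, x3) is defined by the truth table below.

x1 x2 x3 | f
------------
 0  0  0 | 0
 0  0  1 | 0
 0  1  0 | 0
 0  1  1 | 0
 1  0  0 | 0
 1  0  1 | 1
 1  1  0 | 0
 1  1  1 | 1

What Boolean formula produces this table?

f(x1, x2, x3) = ((x1 · x2') · x3) + ((x1 · x2) · x3)

f=1 on 2 inputs: (1,0,1), (1,1,1). Reading each as a conjunction of literals (x1·¬x2·x3, x1·x2·x3) and taking the OR gives the canonical DNF.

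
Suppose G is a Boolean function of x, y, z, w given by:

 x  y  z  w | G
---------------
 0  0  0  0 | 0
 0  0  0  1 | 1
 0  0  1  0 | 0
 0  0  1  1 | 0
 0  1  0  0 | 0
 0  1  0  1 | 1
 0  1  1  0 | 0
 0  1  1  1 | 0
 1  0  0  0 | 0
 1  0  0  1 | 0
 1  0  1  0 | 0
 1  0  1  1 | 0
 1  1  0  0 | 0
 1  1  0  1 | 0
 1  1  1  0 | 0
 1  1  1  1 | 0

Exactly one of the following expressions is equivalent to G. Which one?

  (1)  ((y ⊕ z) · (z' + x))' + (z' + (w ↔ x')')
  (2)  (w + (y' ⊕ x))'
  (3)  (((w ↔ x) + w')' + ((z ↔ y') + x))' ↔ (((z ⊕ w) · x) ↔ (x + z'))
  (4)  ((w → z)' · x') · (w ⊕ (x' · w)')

(1): at (0,0,0,0) it gives 1, but G = 0 — eliminated.
(2): at (0,0,0,1) it gives 0, but G = 1 — eliminated.
(3): at (0,1,0,0) it gives 1, but G = 0 — eliminated.
(4) is the remaining candidate, and it agrees with G on all 16 inputs.

4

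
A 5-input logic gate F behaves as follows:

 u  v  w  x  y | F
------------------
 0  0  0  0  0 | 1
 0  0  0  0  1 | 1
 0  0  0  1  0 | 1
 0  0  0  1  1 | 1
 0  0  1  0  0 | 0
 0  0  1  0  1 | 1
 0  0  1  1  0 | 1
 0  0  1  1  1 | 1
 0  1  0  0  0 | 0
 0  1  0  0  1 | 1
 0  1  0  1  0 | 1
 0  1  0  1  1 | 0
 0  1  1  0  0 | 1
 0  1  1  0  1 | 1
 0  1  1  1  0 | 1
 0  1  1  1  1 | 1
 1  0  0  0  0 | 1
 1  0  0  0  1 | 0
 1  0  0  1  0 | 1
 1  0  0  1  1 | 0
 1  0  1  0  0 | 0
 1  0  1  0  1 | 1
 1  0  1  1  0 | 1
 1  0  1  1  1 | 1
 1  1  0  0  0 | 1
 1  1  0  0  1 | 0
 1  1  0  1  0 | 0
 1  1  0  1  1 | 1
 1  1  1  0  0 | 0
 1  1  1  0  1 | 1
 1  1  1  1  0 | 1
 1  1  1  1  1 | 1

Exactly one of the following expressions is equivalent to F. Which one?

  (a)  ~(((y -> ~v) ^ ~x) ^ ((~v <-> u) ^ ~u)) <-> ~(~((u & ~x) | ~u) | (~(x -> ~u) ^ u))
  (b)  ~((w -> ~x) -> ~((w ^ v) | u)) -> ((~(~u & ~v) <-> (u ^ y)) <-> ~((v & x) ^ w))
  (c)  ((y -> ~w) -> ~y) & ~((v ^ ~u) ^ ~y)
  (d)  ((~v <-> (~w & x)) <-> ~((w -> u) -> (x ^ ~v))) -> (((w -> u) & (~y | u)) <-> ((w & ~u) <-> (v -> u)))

(a) disagrees with F on (0,0,0,0,0) (formula → 0, table → 1); rule it out.
(c) disagrees with F on (0,0,0,0,1) (formula → 0, table → 1); rule it out.
(d) disagrees with F on (0,0,0,0,0) (formula → 0, table → 1); rule it out.
Only (b) survives; checking it on all 32 rows confirms it matches F.

b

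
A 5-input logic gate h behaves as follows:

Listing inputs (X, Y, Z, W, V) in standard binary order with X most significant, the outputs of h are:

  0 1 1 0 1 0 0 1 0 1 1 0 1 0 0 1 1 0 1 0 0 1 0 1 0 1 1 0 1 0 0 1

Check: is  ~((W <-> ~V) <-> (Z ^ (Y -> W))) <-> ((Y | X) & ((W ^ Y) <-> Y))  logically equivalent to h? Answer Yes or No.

Evaluate ~((W <-> ~V) <-> (Z ^ (Y -> W))) <-> ((Y | X) & ((W ^ Y) <-> Y)) on each row and compare to h:
  X=0, Y=0, Z=0, W=0, V=0: formula gives 0, h = 0 ✓
  X=0, Y=0, Z=0, W=0, V=1: formula gives 1, h = 1 ✓
  X=0, Y=0, Z=0, W=1, V=0: formula gives 1, h = 1 ✓
  X=0, Y=0, Z=0, W=1, V=1: formula gives 0, h = 0 ✓
  … (the remaining 28 rows also agree.)
Every row agrees, so the formula is equivalent.

Yes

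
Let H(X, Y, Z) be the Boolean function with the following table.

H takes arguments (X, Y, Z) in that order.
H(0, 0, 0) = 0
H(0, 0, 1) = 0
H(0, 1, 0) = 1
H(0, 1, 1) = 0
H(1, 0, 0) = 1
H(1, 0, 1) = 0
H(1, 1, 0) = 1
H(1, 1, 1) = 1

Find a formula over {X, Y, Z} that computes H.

H(X, Y, Z) = ((((NOT X AND Y) AND NOT Z) OR ((X AND NOT Y) AND NOT Z)) OR ((X AND Y) AND NOT Z)) OR ((X AND Y) AND Z)

H=1 on 4 inputs: (0,1,0), (1,0,0), (1,1,0), (1,1,1). Reading each as a conjunction of literals (¬X·Y·¬Z, X·¬Y·¬Z, X·Y·¬Z, X·Y·Z) and taking the OR gives the canonical DNF.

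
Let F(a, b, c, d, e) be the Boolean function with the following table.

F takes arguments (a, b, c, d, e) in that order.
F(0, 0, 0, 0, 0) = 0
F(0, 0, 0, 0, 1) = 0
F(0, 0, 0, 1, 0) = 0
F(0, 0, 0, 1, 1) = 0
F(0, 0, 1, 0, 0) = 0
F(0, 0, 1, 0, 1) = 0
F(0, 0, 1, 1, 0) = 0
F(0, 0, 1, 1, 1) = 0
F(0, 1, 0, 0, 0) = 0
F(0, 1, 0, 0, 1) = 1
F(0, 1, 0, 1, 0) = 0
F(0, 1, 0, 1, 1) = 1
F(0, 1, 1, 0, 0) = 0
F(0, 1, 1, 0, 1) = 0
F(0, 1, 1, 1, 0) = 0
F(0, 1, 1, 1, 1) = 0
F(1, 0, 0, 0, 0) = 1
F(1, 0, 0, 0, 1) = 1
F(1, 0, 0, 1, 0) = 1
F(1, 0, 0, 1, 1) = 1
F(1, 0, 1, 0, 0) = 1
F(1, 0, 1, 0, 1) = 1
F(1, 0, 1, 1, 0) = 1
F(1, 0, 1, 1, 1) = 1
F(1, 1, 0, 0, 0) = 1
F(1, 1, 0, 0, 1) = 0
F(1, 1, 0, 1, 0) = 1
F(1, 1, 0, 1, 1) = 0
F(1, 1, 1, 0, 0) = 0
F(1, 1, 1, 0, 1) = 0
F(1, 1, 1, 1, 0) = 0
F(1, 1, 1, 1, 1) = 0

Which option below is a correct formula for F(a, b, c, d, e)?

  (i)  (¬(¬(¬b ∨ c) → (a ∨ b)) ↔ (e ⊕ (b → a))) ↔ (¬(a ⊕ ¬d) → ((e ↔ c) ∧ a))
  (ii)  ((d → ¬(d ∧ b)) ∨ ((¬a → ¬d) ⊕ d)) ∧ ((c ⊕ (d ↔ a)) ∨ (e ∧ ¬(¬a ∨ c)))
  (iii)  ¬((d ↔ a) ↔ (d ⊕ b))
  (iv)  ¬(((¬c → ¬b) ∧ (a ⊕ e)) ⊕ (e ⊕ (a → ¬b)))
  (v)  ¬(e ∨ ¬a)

iv

(i): at (0,0,0,0,1) it gives 1, but F = 0 — eliminated.
(ii): at (0,0,0,0,0) it gives 1, but F = 0 — eliminated.
(iii): at (0,0,0,0,0) it gives 1, but F = 0 — eliminated.
(v): at (0,1,0,0,1) it gives 0, but F = 1 — eliminated.
(iv) is the remaining candidate, and it agrees with F on all 32 inputs.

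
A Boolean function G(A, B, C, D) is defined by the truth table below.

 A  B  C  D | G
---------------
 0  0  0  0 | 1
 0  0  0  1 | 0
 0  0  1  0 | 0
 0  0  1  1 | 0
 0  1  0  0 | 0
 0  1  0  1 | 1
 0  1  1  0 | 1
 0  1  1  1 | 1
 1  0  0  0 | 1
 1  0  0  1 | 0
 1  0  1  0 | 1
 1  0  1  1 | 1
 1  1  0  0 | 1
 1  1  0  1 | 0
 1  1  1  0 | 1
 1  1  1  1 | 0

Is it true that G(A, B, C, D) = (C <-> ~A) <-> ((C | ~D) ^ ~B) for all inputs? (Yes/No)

Test each input against both G and the formula:
  A=0, B=0, C=0, D=0: formula gives 1, G = 1 ✓
  A=0, B=0, C=0, D=1: formula gives 0, G = 0 ✓
  A=0, B=0, C=1, D=0: formula gives 0, G = 0 ✓
  A=0, B=0, C=1, D=1: formula gives 0, G = 0 ✓
  …
  A=1, B=0, C=0, D=0: formula gives 0, but G = 1 ✗
A single disagreement suffices: at (1,0,0,0) they differ, so the formula does not compute G.

No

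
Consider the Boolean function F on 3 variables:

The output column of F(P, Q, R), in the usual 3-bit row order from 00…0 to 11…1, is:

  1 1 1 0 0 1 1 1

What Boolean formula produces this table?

F(P, Q, R) = NOT (((NOT P AND Q) AND R) OR ((P AND NOT Q) AND NOT R))

F is 0 on only 2 rows — (0,1,1), (1,0,0). Writing each as a minterm (¬P·Q·R, P·¬Q·¬R) and OR-ing them characterizes exactly where F=0, so F is the negation of that disjunction.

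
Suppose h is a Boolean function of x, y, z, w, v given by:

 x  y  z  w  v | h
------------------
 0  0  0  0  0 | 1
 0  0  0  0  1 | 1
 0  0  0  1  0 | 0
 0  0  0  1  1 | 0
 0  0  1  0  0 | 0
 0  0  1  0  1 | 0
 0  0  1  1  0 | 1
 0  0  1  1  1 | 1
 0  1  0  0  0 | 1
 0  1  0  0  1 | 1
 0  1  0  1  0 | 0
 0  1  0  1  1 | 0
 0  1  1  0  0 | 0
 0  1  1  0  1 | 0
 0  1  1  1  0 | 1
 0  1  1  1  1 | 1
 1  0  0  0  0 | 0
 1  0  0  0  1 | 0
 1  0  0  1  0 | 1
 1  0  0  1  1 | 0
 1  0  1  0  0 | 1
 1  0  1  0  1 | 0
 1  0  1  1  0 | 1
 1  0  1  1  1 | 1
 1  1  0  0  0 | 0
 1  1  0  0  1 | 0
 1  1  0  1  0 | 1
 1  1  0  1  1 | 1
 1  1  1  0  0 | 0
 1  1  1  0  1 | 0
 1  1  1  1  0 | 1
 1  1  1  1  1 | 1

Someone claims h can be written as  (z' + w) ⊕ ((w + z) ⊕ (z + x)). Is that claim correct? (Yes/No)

No

Test each input against both h and the formula:
  x=0, y=0, z=0, w=0, v=0: formula gives 1, h = 1 ✓
  x=0, y=0, z=0, w=0, v=1: formula gives 1, h = 1 ✓
  x=0, y=0, z=0, w=1, v=0: formula gives 0, h = 0 ✓
  x=0, y=0, z=0, w=1, v=1: formula gives 0, h = 0 ✓
  …
  x=1, y=0, z=0, w=1, v=1: formula gives 1, but h = 0 ✗
A single disagreement suffices: at (1,0,0,1,1) they differ, so the formula does not compute h.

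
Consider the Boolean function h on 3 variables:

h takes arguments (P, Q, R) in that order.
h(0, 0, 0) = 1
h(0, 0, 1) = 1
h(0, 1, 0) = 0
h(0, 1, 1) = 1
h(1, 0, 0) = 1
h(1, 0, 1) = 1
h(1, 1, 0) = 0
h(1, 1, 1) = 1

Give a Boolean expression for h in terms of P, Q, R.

h(P, Q, R) = (((P' · Q) · R') + ((P · Q) · R'))'

There are just 2 zero rows: (0,1,0), (1,1,0). Their minterms are ¬P·Q·¬R, P·Q·¬R; the OR of those covers precisely the 0-outputs, and negating it yields h.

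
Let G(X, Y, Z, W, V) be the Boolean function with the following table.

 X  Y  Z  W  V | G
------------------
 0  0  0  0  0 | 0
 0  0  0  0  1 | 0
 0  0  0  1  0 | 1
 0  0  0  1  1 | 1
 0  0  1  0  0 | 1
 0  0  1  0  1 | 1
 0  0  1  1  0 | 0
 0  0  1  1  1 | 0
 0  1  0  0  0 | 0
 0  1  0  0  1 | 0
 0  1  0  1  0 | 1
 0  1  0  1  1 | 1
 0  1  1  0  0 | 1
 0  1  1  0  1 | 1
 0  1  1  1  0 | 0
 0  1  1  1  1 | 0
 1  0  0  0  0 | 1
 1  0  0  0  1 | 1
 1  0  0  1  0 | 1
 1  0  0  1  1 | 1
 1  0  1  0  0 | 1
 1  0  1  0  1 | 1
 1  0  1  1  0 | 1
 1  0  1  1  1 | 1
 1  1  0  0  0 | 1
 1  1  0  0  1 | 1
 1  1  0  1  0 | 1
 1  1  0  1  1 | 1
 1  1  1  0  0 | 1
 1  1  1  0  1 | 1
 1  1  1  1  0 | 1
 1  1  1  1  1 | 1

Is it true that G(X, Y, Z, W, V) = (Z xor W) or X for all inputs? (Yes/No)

Yes

Evaluate (Z xor W) or X on each row and compare to G:
  X=0, Y=0, Z=0, W=0, V=0: formula gives 0, G = 0 ✓
  X=0, Y=0, Z=0, W=0, V=1: formula gives 0, G = 0 ✓
  X=0, Y=0, Z=0, W=1, V=0: formula gives 1, G = 1 ✓
  X=0, Y=0, Z=0, W=1, V=1: formula gives 1, G = 1 ✓
  …and likewise for the remaining 28 rows.
No disagreement on any input; they are logically equivalent.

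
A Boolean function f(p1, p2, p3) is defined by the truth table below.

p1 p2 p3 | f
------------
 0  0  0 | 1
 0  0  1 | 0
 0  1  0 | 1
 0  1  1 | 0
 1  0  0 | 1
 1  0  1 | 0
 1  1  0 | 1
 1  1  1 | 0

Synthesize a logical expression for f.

f(p1, p2, p3) = ¬p3

The output is the negation of p3.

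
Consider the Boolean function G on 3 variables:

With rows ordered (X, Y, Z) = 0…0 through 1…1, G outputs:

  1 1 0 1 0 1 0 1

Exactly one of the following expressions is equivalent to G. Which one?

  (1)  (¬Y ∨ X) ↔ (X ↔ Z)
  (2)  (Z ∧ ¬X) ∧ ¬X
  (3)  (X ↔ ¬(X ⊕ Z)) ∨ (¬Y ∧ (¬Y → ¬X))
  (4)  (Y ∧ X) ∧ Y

(1): at (0,0,1) it gives 0, but G = 1 — eliminated.
(2): at (0,0,0) it gives 0, but G = 1 — eliminated.
(4): at (0,0,0) it gives 0, but G = 1 — eliminated.
(3) is the remaining candidate, and it agrees with G on all 8 inputs.

3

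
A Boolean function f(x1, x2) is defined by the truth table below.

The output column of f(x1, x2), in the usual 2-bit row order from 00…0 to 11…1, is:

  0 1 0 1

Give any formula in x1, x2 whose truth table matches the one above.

f(x1, x2) = x2

The output simply equals x2.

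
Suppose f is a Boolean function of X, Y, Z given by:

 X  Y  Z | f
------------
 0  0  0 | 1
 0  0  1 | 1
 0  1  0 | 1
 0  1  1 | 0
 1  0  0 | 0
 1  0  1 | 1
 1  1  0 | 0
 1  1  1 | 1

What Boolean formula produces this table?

f(X, Y, Z) = ¬((((¬X ∧ Y) ∧ Z) ∨ ((X ∧ ¬Y) ∧ ¬Z)) ∨ ((X ∧ Y) ∧ ¬Z))

f is 0 on only 3 rows — (0,1,1), (1,0,0), (1,1,0). Writing each as a minterm (¬X·Y·Z, X·¬Y·¬Z, X·Y·¬Z) and OR-ing them characterizes exactly where f=0, so f is the negation of that disjunction.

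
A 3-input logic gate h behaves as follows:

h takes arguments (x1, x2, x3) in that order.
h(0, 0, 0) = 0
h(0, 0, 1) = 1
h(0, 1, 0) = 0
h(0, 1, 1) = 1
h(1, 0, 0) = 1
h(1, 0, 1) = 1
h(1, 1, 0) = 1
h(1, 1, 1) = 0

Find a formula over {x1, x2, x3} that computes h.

h is 0 on only 3 rows — (0,0,0), (0,1,0), (1,1,1). Writing each as a minterm (¬x1·¬x2·¬x3, ¬x1·x2·¬x3, x1·x2·x3) and OR-ing them characterizes exactly where h=0, so h is the negation of that disjunction.

h(x1, x2, x3) = ((((x1' · x2') · x3') + ((x1' · x2) · x3')) + ((x1 · x2) · x3))'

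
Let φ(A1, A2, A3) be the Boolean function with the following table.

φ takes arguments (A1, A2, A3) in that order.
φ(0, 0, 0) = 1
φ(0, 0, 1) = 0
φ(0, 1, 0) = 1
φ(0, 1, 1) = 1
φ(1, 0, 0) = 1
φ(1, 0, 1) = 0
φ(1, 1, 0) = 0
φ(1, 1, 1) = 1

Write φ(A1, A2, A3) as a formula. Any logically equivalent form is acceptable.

There are just 3 zero rows: (0,0,1), (1,0,1), (1,1,0). Their minterms are ¬A1·¬A2·A3, A1·¬A2·A3, A1·A2·¬A3; the OR of those covers precisely the 0-outputs, and negating it yields φ.

φ(A1, A2, A3) = not ((((not A1 and not A2) and A3) or ((A1 and not A2) and A3)) or ((A1 and A2) and not A3))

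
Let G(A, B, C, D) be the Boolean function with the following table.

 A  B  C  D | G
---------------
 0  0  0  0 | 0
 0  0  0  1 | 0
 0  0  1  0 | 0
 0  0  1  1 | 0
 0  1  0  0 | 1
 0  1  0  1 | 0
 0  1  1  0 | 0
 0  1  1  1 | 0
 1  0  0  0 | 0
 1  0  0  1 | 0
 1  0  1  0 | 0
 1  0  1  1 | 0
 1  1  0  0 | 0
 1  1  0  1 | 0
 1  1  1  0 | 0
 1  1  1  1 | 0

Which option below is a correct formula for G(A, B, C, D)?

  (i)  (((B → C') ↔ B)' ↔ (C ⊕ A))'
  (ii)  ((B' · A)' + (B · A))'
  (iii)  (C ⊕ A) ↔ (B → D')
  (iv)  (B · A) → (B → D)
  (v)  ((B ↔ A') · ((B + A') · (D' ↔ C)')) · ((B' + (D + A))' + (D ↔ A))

v

(i) disagrees with G on (0,0,0,0) (formula → 1, table → 0); rule it out.
(ii) disagrees with G on (0,1,0,0) (formula → 0, table → 1); rule it out.
(iii) disagrees with G on (0,0,1,0) (formula → 1, table → 0); rule it out.
(iv) disagrees with G on (0,0,0,0) (formula → 1, table → 0); rule it out.
That leaves (v). Evaluating it on every row reproduces the table of G exactly.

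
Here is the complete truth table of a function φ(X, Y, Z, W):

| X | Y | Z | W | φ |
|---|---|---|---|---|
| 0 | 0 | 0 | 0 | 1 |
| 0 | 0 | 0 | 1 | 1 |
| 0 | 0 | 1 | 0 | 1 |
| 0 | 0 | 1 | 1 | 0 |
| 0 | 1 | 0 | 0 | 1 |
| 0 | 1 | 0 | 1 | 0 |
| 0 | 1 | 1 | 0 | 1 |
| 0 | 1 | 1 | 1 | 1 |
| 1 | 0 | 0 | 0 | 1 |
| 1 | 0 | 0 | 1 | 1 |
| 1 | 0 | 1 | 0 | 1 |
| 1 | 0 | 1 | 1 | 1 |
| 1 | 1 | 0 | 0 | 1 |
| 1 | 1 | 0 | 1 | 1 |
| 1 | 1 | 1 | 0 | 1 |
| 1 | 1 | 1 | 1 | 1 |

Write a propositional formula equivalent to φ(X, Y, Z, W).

φ(X, Y, Z, W) = ((((X' · Y') · Z) · W) + (((X' · Y) · Z') · W))'

φ is 0 on only 2 rows — (0,0,1,1), (0,1,0,1). Writing each as a minterm (¬X·¬Y·Z·W, ¬X·Y·¬Z·W) and OR-ing them characterizes exactly where φ=0, so φ is the negation of that disjunction.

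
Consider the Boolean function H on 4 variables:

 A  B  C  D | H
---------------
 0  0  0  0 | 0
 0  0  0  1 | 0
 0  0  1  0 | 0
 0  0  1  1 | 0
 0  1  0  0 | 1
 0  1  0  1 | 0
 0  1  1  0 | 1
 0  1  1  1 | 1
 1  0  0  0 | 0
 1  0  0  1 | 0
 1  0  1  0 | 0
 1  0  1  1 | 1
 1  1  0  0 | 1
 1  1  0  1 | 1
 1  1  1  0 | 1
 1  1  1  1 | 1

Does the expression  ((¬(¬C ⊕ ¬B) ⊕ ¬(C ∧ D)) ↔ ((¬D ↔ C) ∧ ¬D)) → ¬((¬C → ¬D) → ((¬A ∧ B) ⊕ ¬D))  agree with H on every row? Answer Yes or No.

Check the formula against H row by row:
  A=0, B=0, C=0, D=0: formula gives 0, H = 0 ✓
  A=0, B=0, C=0, D=1: formula gives 0, H = 0 ✓
  A=0, B=0, C=1, D=0: formula gives 0, H = 0 ✓
  A=0, B=0, C=1, D=1: formula gives 1, but H = 0 ✗
Since they disagree at (0,0,1,1), the expression is not a correct formula for H.

No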